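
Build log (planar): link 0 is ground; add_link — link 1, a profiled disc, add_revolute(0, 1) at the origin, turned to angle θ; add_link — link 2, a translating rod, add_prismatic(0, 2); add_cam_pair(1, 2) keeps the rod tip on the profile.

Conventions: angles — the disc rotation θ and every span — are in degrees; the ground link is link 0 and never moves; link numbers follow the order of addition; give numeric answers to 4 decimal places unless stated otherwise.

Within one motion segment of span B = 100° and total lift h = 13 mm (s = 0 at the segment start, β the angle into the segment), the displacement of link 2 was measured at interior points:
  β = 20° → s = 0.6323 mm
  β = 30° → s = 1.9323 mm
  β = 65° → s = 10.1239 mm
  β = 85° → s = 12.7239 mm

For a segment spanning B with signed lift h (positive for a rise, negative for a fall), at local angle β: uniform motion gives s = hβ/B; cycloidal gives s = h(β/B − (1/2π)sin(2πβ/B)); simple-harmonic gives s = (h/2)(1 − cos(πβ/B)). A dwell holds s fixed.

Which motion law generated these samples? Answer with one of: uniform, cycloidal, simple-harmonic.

candidates at β/B = r: uniform s = h·r (linear in β); cycloidal s = h·(r − sin(2πr)/(2π)); simple-harmonic s = (h/2)(1 − cos(πr))
β=20°: printed 0.6323 | uniform 2.6000, cycloidal 0.6323, simple-harmonic 1.2414
β=30°: printed 1.9323 | uniform 3.9000, cycloidal 1.9323, simple-harmonic 2.6794
β=65°: printed 10.1239 | uniform 8.4500, cycloidal 10.1239, simple-harmonic 9.4509
β=85°: printed 12.7239 | uniform 11.0500, cycloidal 12.7239, simple-harmonic 12.2915
only one law matches every sample → cycloidal

cycloidal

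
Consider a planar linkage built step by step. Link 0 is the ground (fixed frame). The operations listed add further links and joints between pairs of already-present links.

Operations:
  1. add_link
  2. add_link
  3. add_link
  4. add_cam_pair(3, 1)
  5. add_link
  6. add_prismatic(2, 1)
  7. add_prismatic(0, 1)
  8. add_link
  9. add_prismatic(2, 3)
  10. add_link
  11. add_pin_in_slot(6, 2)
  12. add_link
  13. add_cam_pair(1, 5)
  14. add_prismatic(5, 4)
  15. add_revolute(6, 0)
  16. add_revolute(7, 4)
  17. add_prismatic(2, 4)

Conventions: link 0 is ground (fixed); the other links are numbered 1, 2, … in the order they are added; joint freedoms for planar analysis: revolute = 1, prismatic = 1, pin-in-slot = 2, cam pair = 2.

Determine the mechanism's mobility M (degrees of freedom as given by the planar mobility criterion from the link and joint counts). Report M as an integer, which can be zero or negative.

ground; <1,0,0>
#1 <2,0,0>
#2 <3,0,0>
#3 <4,0,0>
C:3↔1 J2 <4,0,1>
#4 <5,0,1>
P:2↔1 J1 <5,1,1>
P:0↔1 J1 <5,2,1>
#5 <6,2,1>
P:2↔3 J1 <6,3,1>
#6 <7,3,1>
PS:6↔2 J2 <7,3,2>
#7 <8,3,2>
C:1↔5 J2 <8,3,3>
P:5↔4 J1 <8,4,3>
R:6↔0 J1 <8,5,3>
R:7↔4 J1 <8,6,3>
P:2↔4 J1 <8,7,3>
3×7 − 2×7 − 1×3 = 4

M = 4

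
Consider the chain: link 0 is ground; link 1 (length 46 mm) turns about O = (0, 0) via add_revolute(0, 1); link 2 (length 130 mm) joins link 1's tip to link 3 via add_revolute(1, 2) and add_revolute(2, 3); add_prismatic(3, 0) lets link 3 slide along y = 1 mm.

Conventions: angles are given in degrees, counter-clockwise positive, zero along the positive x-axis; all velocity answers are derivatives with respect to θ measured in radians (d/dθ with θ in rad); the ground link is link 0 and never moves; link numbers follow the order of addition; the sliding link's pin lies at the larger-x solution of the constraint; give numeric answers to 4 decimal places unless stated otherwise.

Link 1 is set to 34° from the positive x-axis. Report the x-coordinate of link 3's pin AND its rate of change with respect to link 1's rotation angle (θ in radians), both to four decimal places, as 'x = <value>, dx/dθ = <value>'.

geometry: r = 46 mm, L = 130 mm, e = 1 mm
crank pin P = (r cos θ, r sin θ) = (38.135728, 25.722874)
h = r sin θ − e = 25.722874 − 1 = 24.722874
x = r cos θ + √(L² − h²) = 38.135728 + 127.627503 = 165.763231
dx/dθ = −r sin θ − h·r cos θ/√(L² − h²) (θ in radians; h = 24.722874) = -33.110190

x = 165.7632, dx/dθ = -33.1102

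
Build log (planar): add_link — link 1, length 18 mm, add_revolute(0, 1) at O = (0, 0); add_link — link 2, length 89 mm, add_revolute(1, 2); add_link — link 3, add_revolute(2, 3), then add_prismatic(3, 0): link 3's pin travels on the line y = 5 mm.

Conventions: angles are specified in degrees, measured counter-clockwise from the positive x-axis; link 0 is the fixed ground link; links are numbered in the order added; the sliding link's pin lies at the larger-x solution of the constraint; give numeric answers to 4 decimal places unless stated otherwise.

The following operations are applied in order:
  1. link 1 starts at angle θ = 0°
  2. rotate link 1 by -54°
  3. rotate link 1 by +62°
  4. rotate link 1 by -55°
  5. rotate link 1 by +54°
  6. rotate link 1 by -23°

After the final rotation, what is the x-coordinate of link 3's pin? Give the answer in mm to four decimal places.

geometry: r = 18 mm, L = 89 mm, e = 5 mm; θ starts at 0°
rotate link 1 by -54°: θ ← 0° -54° = -54°
rotate link 1 by +62°: θ ← -54° +62° = 8°
rotate link 1 by -55°: θ ← 8° -55° = -47°
rotate link 1 by +54°: θ ← -47° +54° = 7°
rotate link 1 by -23°: θ ← 7° -23° = -16°
crank pin P = (r cos θ, r sin θ) = (17.302711, -4.961472)
h = r sin θ − e = -4.961472 − 5 = -9.961472
x = r cos θ + √(L² − h²) = 17.302711 + 88.440766 = 105.743476

105.7435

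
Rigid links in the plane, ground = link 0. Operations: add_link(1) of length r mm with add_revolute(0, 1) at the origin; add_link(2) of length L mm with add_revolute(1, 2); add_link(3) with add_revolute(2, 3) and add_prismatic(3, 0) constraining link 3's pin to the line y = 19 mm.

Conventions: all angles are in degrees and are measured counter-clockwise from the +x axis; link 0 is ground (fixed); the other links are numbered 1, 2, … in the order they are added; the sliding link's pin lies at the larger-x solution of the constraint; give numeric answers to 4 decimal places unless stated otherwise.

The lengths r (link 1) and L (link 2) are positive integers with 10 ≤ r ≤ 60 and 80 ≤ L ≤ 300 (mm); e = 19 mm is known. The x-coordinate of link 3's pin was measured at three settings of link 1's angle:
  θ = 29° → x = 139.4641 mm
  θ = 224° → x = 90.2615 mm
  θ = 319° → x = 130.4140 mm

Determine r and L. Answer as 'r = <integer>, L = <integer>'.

constraint per measurement: (x − r cos θ)² + (r sin θ − e)² = L²
subtracting the θ₁ and θ₂ equations cancels the r² and L² terms:
r = (x₁² − x₂²) / (2[(x₁cos θ₁ + e sin θ₁) − (x₂cos θ₂ + e sin θ₂)]) = 27.0000 → r = 27
L² = (x₁ − r cos θ₁)² + (r sin θ₁ − e)² = 13456.0058 → L = 116.0000 → L = 116
check at θ₃=319°: x = 130.4140 (printed 130.4140) ✓

r = 27, L = 116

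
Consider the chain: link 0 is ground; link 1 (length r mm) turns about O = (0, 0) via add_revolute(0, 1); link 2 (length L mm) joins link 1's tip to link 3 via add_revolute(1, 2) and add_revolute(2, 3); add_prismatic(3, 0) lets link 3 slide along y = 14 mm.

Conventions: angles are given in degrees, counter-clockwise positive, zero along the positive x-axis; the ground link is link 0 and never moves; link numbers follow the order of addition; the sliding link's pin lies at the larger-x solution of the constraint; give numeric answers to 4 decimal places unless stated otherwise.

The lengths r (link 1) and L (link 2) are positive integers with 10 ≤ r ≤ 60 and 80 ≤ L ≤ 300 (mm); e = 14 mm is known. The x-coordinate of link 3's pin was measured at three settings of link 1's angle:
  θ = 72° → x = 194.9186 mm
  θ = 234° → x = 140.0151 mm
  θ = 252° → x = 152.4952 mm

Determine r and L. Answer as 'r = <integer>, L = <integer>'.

constraint per measurement: (x − r cos θ)² + (r sin θ − e)² = L²
subtracting the θ₁ and θ₂ equations cancels the r² and L² terms:
r = (x₁² − x₂²) / (2[(x₁cos θ₁ + e sin θ₁) − (x₂cos θ₂ + e sin θ₂)]) = 55.0000 → r = 55
L² = (x₁ − r cos θ₁)² + (r sin θ₁ − e)² = 33123.9860 → L = 182.0000 → L = 182
check at θ₃=252°: x = 152.4952 (printed 152.4952) ✓

r = 55, L = 182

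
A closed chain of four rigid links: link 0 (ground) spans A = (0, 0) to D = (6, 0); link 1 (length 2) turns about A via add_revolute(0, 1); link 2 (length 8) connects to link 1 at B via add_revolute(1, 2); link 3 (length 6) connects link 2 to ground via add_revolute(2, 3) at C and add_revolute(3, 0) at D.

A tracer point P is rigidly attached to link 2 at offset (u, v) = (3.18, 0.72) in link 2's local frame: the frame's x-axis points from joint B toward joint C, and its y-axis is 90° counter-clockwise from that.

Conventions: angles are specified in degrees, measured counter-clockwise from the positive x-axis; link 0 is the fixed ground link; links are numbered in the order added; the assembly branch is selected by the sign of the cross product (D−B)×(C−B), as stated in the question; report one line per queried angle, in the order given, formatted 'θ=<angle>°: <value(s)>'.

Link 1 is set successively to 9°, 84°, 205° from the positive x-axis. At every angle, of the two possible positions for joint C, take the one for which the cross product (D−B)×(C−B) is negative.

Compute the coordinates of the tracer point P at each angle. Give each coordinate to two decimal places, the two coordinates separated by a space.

A=(0,0), D=(6.00,0)
θ=9°: B = A + 2.00·(cos9°, sin9°) = (1.9754, 0.3129)
θ=9°: |BD| = 4.0368
θ=9°: circle(B,8.00) ∩ circle(D,6.00): a=5.4865, h=5.8222
θ=9°:   candidates: C₊=(7.8966,5.6923) cross=23.503; C₋=(6.9941,-5.9171) cross=-23.503
θ=9°:   branch - wants cross < 0 → take C=(6.9941,-5.9171) (cross=-23.503)
θ=9°: ex = (C−B)/|BC| = (0.6273,-0.7787); ey = (0.7787,0.6273)
θ=9°: P = B + 3.18·ex + 0.72·ey = (4.5310,-1.7118)
θ=84°: B = A + 2.00·(cos84°, sin84°) = (0.2091, 1.9890)
θ=84°: |BD| = 6.1230
θ=84°: circle(B,8.00) ∩ circle(D,6.00): a=5.3480, h=5.9497
θ=84°:   candidates: C₊=(7.1997,5.8788) cross=36.430; C₋=(3.3342,-5.3753) cross=-36.430
θ=84°:   branch - wants cross < 0 → take C=(3.3342,-5.3753) (cross=-36.430)
θ=84°: ex = (C−B)/|BC| = (0.3906,-0.9205); ey = (0.9205,0.3906)
θ=84°: P = B + 3.18·ex + 0.72·ey = (2.1141,-0.6570)
θ=205°: B = A + 2.00·(cos205°, sin205°) = (-1.8126, -0.8452)
θ=205°: |BD| = 7.8582
θ=205°: circle(B,8.00) ∩ circle(D,6.00): a=5.7107, h=5.6025
θ=205°:   candidates: C₊=(3.2623,5.3390) cross=44.026; C₋=(4.4675,-5.8010) cross=-44.026
θ=205°:   branch - wants cross < 0 → take C=(4.4675,-5.8010) (cross=-44.026)
θ=205°: ex = (C−B)/|BC| = (0.7850,-0.6195); ey = (0.6195,0.7850)
θ=205°: P = B + 3.18·ex + 0.72·ey = (1.1298,-2.2499)

θ=9°: 4.53 -1.71
θ=84°: 2.11 -0.66
θ=205°: 1.13 -2.25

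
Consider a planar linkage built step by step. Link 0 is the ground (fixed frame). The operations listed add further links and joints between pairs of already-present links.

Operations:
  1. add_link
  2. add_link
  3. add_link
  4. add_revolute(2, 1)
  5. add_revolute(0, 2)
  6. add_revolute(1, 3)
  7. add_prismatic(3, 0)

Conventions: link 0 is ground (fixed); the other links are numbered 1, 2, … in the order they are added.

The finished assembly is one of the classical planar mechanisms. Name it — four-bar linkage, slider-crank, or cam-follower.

links: 4 (incl. ground); joints: 3 revolute, 1 prismatic, 0 higher (cam) pair, forming one closed loop
4 links, 3 revolutes + 1 prismatic in one loop → slider-crank

slider-crank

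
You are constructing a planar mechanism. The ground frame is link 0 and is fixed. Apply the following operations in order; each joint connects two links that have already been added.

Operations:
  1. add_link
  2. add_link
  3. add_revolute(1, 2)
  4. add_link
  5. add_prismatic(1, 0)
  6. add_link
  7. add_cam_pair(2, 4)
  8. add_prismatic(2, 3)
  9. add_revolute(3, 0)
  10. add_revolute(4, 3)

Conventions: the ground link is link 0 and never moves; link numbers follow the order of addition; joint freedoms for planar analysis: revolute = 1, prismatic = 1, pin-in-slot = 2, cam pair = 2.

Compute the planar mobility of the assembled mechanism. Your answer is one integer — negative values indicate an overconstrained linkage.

(L,J1,J2)=(1,0,0); link0 fixed
link1: (2,0,0)
link2: (3,0,0)
R 1-2 [J1]: (3,1,0)
link3: (4,1,0)
P 1-0 [J1]: (4,2,0)
link4: (5,2,0)
C 2-4 [J2]: (5,2,1)
P 2-3 [J1]: (5,3,1)
R 3-0 [J1]: (5,4,1)
R 4-3 [J1]: (5,5,1)
Grübler: 3·4 − 2·5 − 1 = 1

M = 1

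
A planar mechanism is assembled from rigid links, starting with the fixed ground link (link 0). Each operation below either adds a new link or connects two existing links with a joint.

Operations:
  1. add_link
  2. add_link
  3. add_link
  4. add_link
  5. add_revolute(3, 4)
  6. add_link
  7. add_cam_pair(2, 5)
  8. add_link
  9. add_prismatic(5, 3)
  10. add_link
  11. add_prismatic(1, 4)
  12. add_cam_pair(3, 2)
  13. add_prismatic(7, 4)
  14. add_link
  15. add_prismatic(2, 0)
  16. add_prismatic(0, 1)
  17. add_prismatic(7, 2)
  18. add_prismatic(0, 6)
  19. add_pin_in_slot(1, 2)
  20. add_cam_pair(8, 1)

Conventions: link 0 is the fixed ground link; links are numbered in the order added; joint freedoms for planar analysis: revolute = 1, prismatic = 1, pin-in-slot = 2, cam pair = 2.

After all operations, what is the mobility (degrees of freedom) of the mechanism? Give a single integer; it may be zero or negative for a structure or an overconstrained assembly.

link 0 = ground. State L|J1|J2 = 1|0|0
+link1  2|0|0
+link2  3|0|0
+link3  4|0|0
+link4  5|0|0
R(3,4) f=1→J1  5|1|0
+link5  6|1|0
C(2,5) f=2→J2  6|1|1
+link6  7|1|1
P(5,3) f=1→J1  7|2|1
+link7  8|2|1
P(1,4) f=1→J1  8|3|1
C(3,2) f=2→J2  8|3|2
P(7,4) f=1→J1  8|4|2
+link8  9|4|2
P(2,0) f=1→J1  9|5|2
P(0,1) f=1→J1  9|6|2
P(7,2) f=1→J1  9|7|2
P(0,6) f=1→J1  9|8|2
PS(1,2) f=2→J2  9|8|3
C(8,1) f=2→J2  9|8|4
M = 3(9−1)−2·8−4 = 24−16−4 = 4

M = 4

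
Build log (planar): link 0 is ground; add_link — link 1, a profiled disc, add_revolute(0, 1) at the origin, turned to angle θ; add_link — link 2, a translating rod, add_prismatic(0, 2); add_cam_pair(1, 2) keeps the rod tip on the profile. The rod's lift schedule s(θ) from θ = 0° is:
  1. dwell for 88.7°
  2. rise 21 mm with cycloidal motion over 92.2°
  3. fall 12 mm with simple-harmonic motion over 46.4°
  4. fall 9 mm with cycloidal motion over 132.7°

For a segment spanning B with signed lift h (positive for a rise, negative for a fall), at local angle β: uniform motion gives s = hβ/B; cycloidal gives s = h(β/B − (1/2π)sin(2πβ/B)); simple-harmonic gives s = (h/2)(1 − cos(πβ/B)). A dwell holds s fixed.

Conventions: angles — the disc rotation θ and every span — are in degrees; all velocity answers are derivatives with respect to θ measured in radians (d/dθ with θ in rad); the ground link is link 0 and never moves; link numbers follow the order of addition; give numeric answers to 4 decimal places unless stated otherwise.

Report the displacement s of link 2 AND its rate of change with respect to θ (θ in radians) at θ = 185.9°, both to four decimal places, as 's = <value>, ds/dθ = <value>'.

seg 1 [0°–88.7°] dwell: s stays 0.0000
seg 2 [88.7°–180.9°] cycloidal, h=21: full span → s += 21 → s = 21.0000
seg 3 [180.9°–227.3°] simple-harmonic, h=-12: θ=185.9° here. β=5, B=46.4. -12/2·(1 − cos(π·0.1078)) = -0.3405 → s = 20.6595
velocity in seg [180.9°–227.3°] (simple-harmonic), θ in radians: β = 5° = 0.0873 rad, B = 46.4° = 0.8098 rad; ds/dθ = (πh/(2B)) sin(πβ/B) = (π·(-12)/(2·0.8098)) sin(π·0.1078) = -7.730015 mm/rad

s = 20.6595, ds/dθ = -7.7300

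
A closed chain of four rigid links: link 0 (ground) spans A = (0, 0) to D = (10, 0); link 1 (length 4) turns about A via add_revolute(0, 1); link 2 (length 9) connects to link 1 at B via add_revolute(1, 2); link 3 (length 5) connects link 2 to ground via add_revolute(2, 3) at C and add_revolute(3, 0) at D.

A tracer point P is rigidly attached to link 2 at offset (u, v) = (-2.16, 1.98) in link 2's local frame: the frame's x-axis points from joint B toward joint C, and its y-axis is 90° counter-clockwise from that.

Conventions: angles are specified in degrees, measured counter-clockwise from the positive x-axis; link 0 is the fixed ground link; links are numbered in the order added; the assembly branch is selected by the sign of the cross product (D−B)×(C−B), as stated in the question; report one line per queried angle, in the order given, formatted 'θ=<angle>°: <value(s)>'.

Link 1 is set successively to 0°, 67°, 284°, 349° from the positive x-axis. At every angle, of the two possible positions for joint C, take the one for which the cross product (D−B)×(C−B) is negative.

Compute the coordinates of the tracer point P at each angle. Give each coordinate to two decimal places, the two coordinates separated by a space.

A=(0,0), D=(10.00,0)
θ=0°: B = A + 4.00·(cos0°, sin0°) = (4.0000, 0.0000)
θ=0°: |BD| = 6.0000
θ=0°: circle(B,9.00) ∩ circle(D,5.00): a=7.6667, h=4.7140
θ=0°:   candidates: C₊=(11.6667,4.7140) cross=28.284; C₋=(11.6667,-4.7140) cross=-28.284
θ=0°:   branch - wants cross < 0 → take C=(11.6667,-4.7140) (cross=-28.284)
θ=0°: ex = (C−B)/|BC| = (0.8519,-0.5238); ey = (0.5238,0.8519)
θ=0°: P = B + -2.16·ex + 1.98·ey = (3.1971,2.8180)
θ=67°: B = A + 4.00·(cos67°, sin67°) = (1.5629, 3.6820)
θ=67°: |BD| = 9.2055
θ=67°: circle(B,9.00) ∩ circle(D,5.00): a=7.6444, h=4.7500
θ=67°:   candidates: C₊=(10.4691,4.9779) cross=43.727; C₋=(6.6693,-3.7291) cross=-43.727
θ=67°:   branch - wants cross < 0 → take C=(6.6693,-3.7291) (cross=-43.727)
θ=67°: ex = (C−B)/|BC| = (0.5674,-0.8235); ey = (0.8235,0.5674)
θ=67°: P = B + -2.16·ex + 1.98·ey = (1.9678,6.5841)
θ=284°: B = A + 4.00·(cos284°, sin284°) = (0.9677, -3.8812)
θ=284°: |BD| = 9.8309
θ=284°: circle(B,9.00) ∩ circle(D,5.00): a=7.7636, h=4.5526
θ=284°:   candidates: C₊=(6.3033,3.3667) cross=44.756; C₋=(9.8980,-4.9990) cross=-44.756
θ=284°:   branch - wants cross < 0 → take C=(9.8980,-4.9990) (cross=-44.756)
θ=284°: ex = (C−B)/|BC| = (0.9923,-0.1242); ey = (0.1242,0.9923)
θ=284°: P = B + -2.16·ex + 1.98·ey = (-0.9297,-1.6482)
θ=349°: B = A + 4.00·(cos349°, sin349°) = (3.9265, -0.7632)
θ=349°: |BD| = 6.1213
θ=349°: circle(B,9.00) ∩ circle(D,5.00): a=7.6349, h=4.7654
θ=349°:   candidates: C₊=(10.9076,4.9169) cross=29.170; C₋=(12.0960,-4.5395) cross=-29.170
θ=349°:   branch - wants cross < 0 → take C=(12.0960,-4.5395) (cross=-29.170)
θ=349°: ex = (C−B)/|BC| = (0.9077,-0.4196); ey = (0.4196,0.9077)
θ=349°: P = B + -2.16·ex + 1.98·ey = (2.7966,1.9403)

θ=0°: 3.20 2.82
θ=67°: 1.97 6.58
θ=284°: -0.93 -1.65
θ=349°: 2.80 1.94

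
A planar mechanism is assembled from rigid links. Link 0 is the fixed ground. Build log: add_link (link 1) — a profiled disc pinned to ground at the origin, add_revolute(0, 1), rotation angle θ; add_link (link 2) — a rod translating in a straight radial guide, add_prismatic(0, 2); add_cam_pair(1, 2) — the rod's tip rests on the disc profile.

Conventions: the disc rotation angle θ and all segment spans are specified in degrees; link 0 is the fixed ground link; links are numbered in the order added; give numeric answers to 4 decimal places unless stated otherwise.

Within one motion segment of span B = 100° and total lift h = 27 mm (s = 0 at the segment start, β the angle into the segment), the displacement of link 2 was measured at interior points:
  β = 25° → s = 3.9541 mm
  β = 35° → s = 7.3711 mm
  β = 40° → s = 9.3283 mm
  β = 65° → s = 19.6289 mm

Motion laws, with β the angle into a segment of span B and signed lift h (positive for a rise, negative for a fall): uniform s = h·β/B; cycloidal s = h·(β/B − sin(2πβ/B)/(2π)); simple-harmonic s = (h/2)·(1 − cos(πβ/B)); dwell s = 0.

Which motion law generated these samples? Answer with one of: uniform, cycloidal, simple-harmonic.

candidates at β/B = r: uniform s = h·r (linear in β); cycloidal s = h·(r − sin(2πr)/(2π)); simple-harmonic s = (h/2)(1 − cos(πr))
β=25°: printed 3.9541 | uniform 6.7500, cycloidal 2.4528, simple-harmonic 3.9541
β=35°: printed 7.3711 | uniform 9.4500, cycloidal 5.9735, simple-harmonic 7.3711
β=40°: printed 9.3283 | uniform 10.8000, cycloidal 8.2742, simple-harmonic 9.3283
β=65°: printed 19.6289 | uniform 17.5500, cycloidal 21.0265, simple-harmonic 19.6289
only one law matches every sample → simple-harmonic

simple-harmonic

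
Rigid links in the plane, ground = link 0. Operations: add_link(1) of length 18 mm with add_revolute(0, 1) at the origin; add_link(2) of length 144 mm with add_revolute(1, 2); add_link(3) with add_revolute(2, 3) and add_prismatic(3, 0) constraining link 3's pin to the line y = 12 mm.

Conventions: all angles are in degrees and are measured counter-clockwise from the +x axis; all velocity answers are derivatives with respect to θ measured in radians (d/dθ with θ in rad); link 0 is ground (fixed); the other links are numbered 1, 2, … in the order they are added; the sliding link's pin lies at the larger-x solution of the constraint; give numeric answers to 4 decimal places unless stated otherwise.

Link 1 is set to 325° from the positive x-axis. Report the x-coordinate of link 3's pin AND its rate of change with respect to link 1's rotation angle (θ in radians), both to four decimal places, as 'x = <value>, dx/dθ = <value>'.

geometry: r = 18 mm, L = 144 mm, e = 12 mm
crank pin P = (r cos θ, r sin θ) = (14.744737, -10.324376)
h = r sin θ − e = -10.324376 − 12 = -22.324376
x = r cos θ + √(L² − h²) = 14.744737 + 142.258997 = 157.003734
dx/dθ = −r sin θ − h·r cos θ/√(L² − h²) (θ in radians; h = -22.324376) = 12.638233

x = 157.0037, dx/dθ = 12.6382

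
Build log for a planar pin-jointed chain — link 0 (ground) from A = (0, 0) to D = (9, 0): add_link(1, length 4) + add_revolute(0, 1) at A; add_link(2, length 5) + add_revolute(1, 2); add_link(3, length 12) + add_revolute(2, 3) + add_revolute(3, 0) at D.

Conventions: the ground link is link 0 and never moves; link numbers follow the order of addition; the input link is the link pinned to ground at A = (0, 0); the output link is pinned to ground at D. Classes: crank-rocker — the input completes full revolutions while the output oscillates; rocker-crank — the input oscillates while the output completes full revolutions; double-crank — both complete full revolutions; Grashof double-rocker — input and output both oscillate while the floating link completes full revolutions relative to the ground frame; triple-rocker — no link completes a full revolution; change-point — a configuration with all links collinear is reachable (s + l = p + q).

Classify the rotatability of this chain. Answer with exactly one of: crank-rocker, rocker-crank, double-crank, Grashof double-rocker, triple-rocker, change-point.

lengths: ground=9, input=4, coupler=5, output=12
sorted: s=4 (shortest), l=12 (longest), p+q=14
s + l = 16 vs p + q = 14
s + l > p + q → non-Grashof → no link fully rotates → triple-rocker

triple-rocker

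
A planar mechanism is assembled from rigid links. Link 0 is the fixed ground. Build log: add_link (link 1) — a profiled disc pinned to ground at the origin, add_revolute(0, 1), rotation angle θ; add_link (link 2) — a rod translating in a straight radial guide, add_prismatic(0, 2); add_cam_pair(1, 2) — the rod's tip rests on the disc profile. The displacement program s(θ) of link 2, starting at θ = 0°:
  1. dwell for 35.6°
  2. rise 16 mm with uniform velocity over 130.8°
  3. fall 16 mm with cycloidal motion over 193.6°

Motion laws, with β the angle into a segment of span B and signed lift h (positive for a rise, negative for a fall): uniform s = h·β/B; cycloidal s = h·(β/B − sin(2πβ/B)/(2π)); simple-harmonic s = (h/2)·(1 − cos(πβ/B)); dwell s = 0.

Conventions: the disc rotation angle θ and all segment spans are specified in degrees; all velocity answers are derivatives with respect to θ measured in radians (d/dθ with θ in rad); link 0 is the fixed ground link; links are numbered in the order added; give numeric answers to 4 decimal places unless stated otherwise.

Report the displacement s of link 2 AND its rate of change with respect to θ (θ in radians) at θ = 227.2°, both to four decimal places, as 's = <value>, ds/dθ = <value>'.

seg 1 [0°–35.6°] dwell: s stays 0.0000
seg 2 [35.6°–166.4°] uniform, h=16: full span → s += 16 → s = 16.0000
seg 3 [166.4°–360°] cycloidal, h=-16: θ=227.2° here. β=60.8, B=193.6. -16·(0.3140 − sin(2π·0.3140)/(2π)) = -2.6818 → s = 13.3182
velocity in seg [166.4°–360°] (cycloidal), θ in radians: β = 60.8° = 1.0612 rad, B = 193.6° = 3.3790 rad; ds/dθ = (h/B)(1 − cos(2πβ/B)) = ((-16)/3.3790)(1 − cos(2π·0.3140)) = -6.589774 mm/rad

s = 13.3182, ds/dθ = -6.5898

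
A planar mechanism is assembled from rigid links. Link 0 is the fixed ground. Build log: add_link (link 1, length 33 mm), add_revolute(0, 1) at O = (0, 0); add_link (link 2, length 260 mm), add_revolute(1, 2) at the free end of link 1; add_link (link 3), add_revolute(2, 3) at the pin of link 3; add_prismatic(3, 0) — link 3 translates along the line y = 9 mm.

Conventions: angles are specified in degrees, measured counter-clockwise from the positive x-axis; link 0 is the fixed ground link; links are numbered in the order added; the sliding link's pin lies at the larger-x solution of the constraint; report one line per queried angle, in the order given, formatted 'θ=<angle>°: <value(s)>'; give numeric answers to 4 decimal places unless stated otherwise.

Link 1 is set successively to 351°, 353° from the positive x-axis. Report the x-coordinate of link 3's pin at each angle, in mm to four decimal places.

geometry: r = 33 mm, L = 260 mm, e = 9 mm
θ=351°: crank pin P = (r cos θ, r sin θ) = (32.593715, -5.162337)
θ=351°: h = r sin θ − e = -5.162337 − 9 = -14.162337
θ=351°: x = r cos θ + √(L² − h²) = 32.593715 + 259.613998 = 292.207714
θ=353°: crank pin P = (r cos θ, r sin θ) = (32.754023, -4.021688)
θ=353°: h = r sin θ − e = -4.021688 − 9 = -13.021688
θ=353°: x = r cos θ + √(L² − h²) = 32.754023 + 259.673710 = 292.427733

θ=351°: 292.2077
θ=353°: 292.4277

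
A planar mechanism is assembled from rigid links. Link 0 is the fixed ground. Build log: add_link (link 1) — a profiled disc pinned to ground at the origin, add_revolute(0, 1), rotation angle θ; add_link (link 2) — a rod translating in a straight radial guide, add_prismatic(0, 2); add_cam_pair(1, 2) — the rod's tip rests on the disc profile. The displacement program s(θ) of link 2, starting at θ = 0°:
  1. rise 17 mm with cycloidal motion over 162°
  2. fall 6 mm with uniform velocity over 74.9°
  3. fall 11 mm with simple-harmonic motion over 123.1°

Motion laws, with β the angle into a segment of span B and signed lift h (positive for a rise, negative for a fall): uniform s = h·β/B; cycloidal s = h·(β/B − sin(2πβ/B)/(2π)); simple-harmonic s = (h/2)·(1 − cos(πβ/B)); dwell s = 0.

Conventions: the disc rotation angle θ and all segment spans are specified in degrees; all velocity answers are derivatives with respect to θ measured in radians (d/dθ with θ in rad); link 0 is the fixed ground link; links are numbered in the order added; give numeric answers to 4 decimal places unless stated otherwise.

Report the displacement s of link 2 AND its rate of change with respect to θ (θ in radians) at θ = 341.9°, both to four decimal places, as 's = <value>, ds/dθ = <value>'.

seg 1 [0°–162°] cycloidal, h=17: full span → s += 17 → s = 17.0000
seg 2 [162°–236.9°] uniform, h=-6: full span → s += -6 → s = 11.0000
seg 3 [236.9°–360°] simple-harmonic, h=-11: θ=341.9° here. β=105, B=123.1. -11/2·(1 − cos(π·0.8530)) = -10.4236 → s = 0.5764
velocity in seg [236.9°–360°] (simple-harmonic), θ in radians: β = 105° = 1.8326 rad, B = 123.1° = 2.1485 rad; ds/dθ = (πh/(2B)) sin(πβ/B) = (π·(-11)/(2·2.1485)) sin(π·0.8530) = -3.584195 mm/rad

s = 0.5764, ds/dθ = -3.5842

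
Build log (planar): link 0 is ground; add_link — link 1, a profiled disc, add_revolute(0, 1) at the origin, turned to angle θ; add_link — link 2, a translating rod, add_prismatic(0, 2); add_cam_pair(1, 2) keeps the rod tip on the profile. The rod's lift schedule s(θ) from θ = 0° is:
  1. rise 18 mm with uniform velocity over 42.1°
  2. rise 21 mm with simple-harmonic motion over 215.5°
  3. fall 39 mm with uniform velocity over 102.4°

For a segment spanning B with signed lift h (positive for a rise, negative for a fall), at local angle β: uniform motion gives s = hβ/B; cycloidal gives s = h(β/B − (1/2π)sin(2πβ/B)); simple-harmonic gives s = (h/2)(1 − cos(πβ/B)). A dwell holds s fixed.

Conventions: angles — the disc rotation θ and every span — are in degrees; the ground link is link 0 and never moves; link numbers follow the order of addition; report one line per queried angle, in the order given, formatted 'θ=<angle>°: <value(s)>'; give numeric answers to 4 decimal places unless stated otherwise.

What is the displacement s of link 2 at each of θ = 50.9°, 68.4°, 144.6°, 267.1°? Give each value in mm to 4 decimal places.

seg 1 [0°–42.1°] uniform, h=18: full span → s += 18 → s = 18.0000
seg 2 [42.1°–257.6°] simple-harmonic, h=21: θ=50.9° here. β=8.8, B=215.5. 21/2·(1 − cos(π·0.0408)) = 0.0863 → s = 18.0863
seg 2 [42.1°–257.6°] simple-harmonic, h=21: θ=68.4° here. β=26.3, B=215.5. 21/2·(1 − cos(π·0.1220)) = 0.7623 → s = 18.7623
seg 2 [42.1°–257.6°] simple-harmonic, h=21: θ=144.6° here. β=102.5, B=215.5. 21/2·(1 − cos(π·0.4756)) = 9.6972 → s = 27.6972
seg 2 [42.1°–257.6°] simple-harmonic, h=21: full span → s += 21 → s = 39.0000
seg 3 [257.6°–360°] uniform, h=-39: θ=267.1° here. β=9.5, B=102.4. -39·9.5/102.4 = -3.6182 → s = 35.3818

θ=50.9°: 18.0863
θ=68.4°: 18.7623
θ=144.6°: 27.6972
θ=267.1°: 35.3818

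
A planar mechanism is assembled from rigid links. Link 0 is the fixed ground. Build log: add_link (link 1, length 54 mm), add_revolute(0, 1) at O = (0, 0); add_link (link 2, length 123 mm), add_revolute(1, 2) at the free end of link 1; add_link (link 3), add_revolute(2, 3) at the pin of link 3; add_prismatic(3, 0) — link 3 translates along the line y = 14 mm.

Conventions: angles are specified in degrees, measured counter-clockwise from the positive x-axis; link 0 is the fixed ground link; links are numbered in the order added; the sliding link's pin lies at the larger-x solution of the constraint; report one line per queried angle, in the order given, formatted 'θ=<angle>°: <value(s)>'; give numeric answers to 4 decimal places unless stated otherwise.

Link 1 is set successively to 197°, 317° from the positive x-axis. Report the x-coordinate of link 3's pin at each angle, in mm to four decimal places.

geometry: r = 54 mm, L = 123 mm, e = 14 mm
θ=197°: crank pin P = (r cos θ, r sin θ) = (-51.640457, -15.788072)
θ=197°: h = r sin θ − e = -15.788072 − 14 = -29.788072
θ=197°: x = r cos θ + √(L² − h²) = -51.640457 + 119.338471 = 67.698015
θ=317°: crank pin P = (r cos θ, r sin θ) = (39.493100, -36.827911)
θ=317°: h = r sin θ − e = -36.827911 − 14 = -50.827911
θ=317°: x = r cos θ + √(L² − h²) = 39.493100 + 112.006801 = 151.499901

θ=197°: 67.6980
θ=317°: 151.4999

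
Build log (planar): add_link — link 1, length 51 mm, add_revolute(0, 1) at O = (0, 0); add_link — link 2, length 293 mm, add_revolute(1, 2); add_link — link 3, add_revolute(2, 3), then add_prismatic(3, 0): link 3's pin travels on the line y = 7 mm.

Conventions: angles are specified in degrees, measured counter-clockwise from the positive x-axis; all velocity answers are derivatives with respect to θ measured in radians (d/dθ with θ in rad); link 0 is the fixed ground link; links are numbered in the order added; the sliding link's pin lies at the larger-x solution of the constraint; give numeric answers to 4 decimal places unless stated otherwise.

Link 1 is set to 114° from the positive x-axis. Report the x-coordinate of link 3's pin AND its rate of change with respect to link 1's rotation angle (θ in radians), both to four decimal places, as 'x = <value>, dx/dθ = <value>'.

geometry: r = 51 mm, L = 293 mm, e = 7 mm
crank pin P = (r cos θ, r sin θ) = (-20.743569, 46.590818)
h = r sin θ − e = 46.590818 − 7 = 39.590818
x = r cos θ + √(L² − h²) = -20.743569 + 290.312878 = 269.569309
dx/dθ = −r sin θ − h·r cos θ/√(L² − h²) (θ in radians; h = 39.590818) = -43.761957

x = 269.5693, dx/dθ = -43.7620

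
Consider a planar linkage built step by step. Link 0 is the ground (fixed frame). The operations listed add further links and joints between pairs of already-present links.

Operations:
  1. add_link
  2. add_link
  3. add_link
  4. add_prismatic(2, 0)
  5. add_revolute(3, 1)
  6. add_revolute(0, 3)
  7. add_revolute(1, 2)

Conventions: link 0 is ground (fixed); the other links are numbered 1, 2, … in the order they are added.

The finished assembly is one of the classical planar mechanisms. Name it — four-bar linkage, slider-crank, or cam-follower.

links: 4 (incl. ground); joints: 3 revolute, 1 prismatic, 0 higher (cam) pair, forming one closed loop
4 links, 3 revolutes + 1 prismatic in one loop → slider-crank

slider-crank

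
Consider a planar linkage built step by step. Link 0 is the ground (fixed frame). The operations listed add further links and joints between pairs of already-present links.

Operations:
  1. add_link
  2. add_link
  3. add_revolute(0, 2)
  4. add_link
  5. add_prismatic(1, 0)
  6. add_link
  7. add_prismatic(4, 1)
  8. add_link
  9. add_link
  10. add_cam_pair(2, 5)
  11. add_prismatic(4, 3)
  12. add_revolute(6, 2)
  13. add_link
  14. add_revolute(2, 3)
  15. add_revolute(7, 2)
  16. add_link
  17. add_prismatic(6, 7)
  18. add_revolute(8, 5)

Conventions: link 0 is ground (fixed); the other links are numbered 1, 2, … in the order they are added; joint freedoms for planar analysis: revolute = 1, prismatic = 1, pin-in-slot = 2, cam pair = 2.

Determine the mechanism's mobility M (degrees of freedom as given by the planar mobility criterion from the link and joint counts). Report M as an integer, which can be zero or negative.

ground; <1,0,0>
#1 <2,0,0>
#2 <3,0,0>
R:0↔2 J1 <3,1,0>
#3 <4,1,0>
P:1↔0 J1 <4,2,0>
#4 <5,2,0>
P:4↔1 J1 <5,3,0>
#5 <6,3,0>
#6 <7,3,0>
C:2↔5 J2 <7,3,1>
P:4↔3 J1 <7,4,1>
R:6↔2 J1 <7,5,1>
#7 <8,5,1>
R:2↔3 J1 <8,6,1>
R:7↔2 J1 <8,7,1>
#8 <9,7,1>
P:6↔7 J1 <9,8,1>
R:8↔5 J1 <9,9,1>
3×8 − 2×9 − 1×1 = 5

M = 5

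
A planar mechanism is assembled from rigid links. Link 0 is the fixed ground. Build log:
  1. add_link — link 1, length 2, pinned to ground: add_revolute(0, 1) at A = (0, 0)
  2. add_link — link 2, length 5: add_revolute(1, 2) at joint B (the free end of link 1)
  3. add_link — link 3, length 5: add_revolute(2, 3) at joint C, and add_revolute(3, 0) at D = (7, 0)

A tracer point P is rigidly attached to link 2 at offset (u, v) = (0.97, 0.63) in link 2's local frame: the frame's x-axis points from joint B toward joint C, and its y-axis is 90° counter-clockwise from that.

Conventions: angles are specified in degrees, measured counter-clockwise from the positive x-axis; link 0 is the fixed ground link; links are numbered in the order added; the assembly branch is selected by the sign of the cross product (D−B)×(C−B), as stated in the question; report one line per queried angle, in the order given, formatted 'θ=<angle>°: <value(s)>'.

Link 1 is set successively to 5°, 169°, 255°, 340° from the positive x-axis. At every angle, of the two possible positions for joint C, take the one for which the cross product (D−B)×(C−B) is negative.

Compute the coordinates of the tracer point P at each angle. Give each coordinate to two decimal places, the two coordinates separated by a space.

A=(0,0), D=(7.00,0)
θ=5°: B = A + 2.00·(cos5°, sin5°) = (1.9924, 0.1743)
θ=5°: |BD| = 5.0106
θ=5°: circle(B,5.00) ∩ circle(D,5.00): a=2.5053, h=4.3271
θ=5°:   candidates: C₊=(4.6467,4.4116) cross=21.681; C₋=(4.3457,-4.2373) cross=-21.681
θ=5°:   branch - wants cross < 0 → take C=(4.3457,-4.2373) (cross=-21.681)
θ=5°: ex = (C−B)/|BC| = (0.4707,-0.8823); ey = (0.8823,0.4707)
θ=5°: P = B + 0.97·ex + 0.63·ey = (3.0048,-0.3850)
θ=169°: B = A + 2.00·(cos169°, sin169°) = (-1.9633, 0.3816)
θ=169°: |BD| = 8.9714
θ=169°: circle(B,5.00) ∩ circle(D,5.00): a=4.4857, h=2.2088
θ=169°:   candidates: C₊=(2.6123,2.3976) cross=19.816; C₋=(2.4244,-2.0159) cross=-19.816
θ=169°:   branch - wants cross < 0 → take C=(2.4244,-2.0159) (cross=-19.816)
θ=169°: ex = (C−B)/|BC| = (0.8775,-0.4795); ey = (0.4795,0.8775)
θ=169°: P = B + 0.97·ex + 0.63·ey = (-0.8100,0.4693)
θ=255°: B = A + 2.00·(cos255°, sin255°) = (-0.5176, -1.9319)
θ=255°: |BD| = 7.7619
θ=255°: circle(B,5.00) ∩ circle(D,5.00): a=3.8809, h=3.1525
θ=255°:   candidates: C₊=(2.4566,2.0874) cross=24.469; C₋=(4.0258,-4.0192) cross=-24.469
θ=255°:   branch - wants cross < 0 → take C=(4.0258,-4.0192) (cross=-24.469)
θ=255°: ex = (C−B)/|BC| = (0.9087,-0.4175); ey = (0.4175,0.9087)
θ=255°: P = B + 0.97·ex + 0.63·ey = (0.6268,-1.7643)
θ=340°: B = A + 2.00·(cos340°, sin340°) = (1.8794, -0.6840)
θ=340°: |BD| = 5.1661
θ=340°: circle(B,5.00) ∩ circle(D,5.00): a=2.5831, h=4.2811
θ=340°:   candidates: C₊=(3.8728,3.9014) cross=22.117; C₋=(5.0066,-4.5854) cross=-22.117
θ=340°:   branch - wants cross < 0 → take C=(5.0066,-4.5854) (cross=-22.117)
θ=340°: ex = (C−B)/|BC| = (0.6254,-0.7803); ey = (0.7803,0.6254)
θ=340°: P = B + 0.97·ex + 0.63·ey = (2.9776,-1.0469)

θ=5°: 3.00 -0.39
θ=169°: -0.81 0.47
θ=255°: 0.63 -1.76
θ=340°: 2.98 -1.05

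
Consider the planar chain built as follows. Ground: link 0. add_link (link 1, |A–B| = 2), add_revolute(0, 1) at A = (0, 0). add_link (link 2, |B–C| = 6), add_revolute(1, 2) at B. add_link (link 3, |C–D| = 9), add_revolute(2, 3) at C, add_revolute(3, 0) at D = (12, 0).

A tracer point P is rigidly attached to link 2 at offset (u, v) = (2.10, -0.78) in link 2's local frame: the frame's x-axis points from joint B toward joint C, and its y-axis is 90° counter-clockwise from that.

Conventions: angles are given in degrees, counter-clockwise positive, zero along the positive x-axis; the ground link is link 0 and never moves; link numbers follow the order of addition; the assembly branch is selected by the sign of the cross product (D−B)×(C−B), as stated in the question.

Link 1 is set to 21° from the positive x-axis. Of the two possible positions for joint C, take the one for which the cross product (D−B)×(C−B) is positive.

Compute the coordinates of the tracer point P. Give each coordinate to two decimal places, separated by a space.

A=(0,0), D=(12.00,0)
B = A + 2.00·(cos21°, sin21°) = (1.8672, 0.7167)
|BD| = 10.1582
circle(B,6.00) ∩ circle(D,9.00): a=2.8641, h=5.2723
  candidates: C₊=(5.0961,5.7738) cross=53.557; C₋=(4.3521,-4.7445) cross=-53.557
  branch + wants cross > 0 → take C=(5.0961,5.7738) (cross=53.557)
ex = (C−B)/|BC| = (0.5382,0.8428); ey = (-0.8428,0.5382)
P = B + 2.10·ex + -0.78·ey = (3.6547,2.0669)

3.65 2.07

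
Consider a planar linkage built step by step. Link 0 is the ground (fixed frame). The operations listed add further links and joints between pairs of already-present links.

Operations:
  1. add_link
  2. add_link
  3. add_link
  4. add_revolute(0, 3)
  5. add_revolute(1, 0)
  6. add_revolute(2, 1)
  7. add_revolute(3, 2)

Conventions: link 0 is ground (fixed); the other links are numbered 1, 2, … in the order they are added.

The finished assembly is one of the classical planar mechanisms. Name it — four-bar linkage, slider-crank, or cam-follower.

links: 4 (incl. ground); joints: 4 revolute, 0 prismatic, 0 higher (cam) pair, forming one closed loop
4 links in a single 4R loop → four-bar linkage

four-bar linkage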